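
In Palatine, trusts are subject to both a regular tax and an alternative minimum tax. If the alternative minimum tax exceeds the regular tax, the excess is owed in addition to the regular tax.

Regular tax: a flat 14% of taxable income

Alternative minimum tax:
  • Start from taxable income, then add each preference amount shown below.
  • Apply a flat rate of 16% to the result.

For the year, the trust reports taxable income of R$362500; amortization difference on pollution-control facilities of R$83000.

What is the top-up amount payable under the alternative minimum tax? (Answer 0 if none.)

Regular tax:
  R$362500 × 14% = R$50750

Alternative minimum tax:
  Adjusted income: R$362500 + R$83000 = R$445500
  R$445500 × 16% = R$71280

Excess of alternative minimum tax over regular tax: R$71280 − R$50750 = R$20530.

R$20530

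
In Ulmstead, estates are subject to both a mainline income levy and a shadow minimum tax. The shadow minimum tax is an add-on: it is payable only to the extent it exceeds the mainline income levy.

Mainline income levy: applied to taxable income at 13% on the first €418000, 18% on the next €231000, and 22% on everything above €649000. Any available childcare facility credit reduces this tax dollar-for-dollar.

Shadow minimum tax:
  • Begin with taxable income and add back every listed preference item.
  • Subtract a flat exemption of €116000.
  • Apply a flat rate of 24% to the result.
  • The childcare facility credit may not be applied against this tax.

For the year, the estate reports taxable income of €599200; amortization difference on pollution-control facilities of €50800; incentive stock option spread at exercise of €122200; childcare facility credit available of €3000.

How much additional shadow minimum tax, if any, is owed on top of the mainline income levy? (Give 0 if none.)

Shadow minimum tax:
  Adjusted income: €599200 + €50800 + €122200 = €772200
  Less exemption €116000 → base €656200
  €656200 × 24% = €157488

Mainline income levy:
  €418000 × 13% = €54340
  €181200 × 18% = €32616
  → €86956
  Less childcare facility credit €3000 → €83956

Excess of shadow minimum tax over mainline income levy: €157488 − €83956 = €73532.

€73532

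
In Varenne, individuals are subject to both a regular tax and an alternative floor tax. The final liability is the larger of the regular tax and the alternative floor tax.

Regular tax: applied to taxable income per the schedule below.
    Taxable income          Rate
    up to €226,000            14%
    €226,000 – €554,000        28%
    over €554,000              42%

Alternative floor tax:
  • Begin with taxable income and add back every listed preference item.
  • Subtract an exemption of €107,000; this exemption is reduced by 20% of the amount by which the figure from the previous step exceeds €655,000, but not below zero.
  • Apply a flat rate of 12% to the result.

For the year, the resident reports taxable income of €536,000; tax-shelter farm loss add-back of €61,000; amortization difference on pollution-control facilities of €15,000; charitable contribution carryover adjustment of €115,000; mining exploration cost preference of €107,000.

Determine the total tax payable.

Alternative floor tax:
  Adjusted income: €536,000 + €61,000 + €15,000 + €115,000 + €107,000 = €834,000
  Exemption: €107,000 − 20% × (€834,000 − €655,000) = €107,000 − €35,800 = €71,200
  Base: €834,000 − €71,200 = €762,800
  €762,800 × 12% = €91,536

Regular tax:
  €226,000 × 14% = €31,640
  €310,000 × 28% = €86,800
  → €118,440

€118,440 > €91,536, so the regular tax governs.

€118,440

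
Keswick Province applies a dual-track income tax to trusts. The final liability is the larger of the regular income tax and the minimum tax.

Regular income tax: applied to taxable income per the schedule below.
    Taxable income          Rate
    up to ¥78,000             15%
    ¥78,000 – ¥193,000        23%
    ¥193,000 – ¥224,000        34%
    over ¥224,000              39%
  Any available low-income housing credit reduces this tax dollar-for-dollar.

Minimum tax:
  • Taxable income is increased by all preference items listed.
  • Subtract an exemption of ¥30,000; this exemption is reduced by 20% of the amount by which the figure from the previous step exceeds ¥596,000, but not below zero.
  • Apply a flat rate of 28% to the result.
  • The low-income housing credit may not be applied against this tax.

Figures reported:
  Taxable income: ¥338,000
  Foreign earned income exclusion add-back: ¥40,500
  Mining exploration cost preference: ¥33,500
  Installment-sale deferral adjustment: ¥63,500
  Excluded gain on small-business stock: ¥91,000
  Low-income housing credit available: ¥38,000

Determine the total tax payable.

¥150,220

Minimum tax:
  Adjusted income: ¥338,000 + ¥40,500 + ¥33,500 + ¥63,500 + ¥91,000 = ¥566,500
  Exemption: ¥566,500 ≤ ¥596,000, so full ¥30,000 applies
  Base: ¥566,500 − ¥30,000 = ¥536,500
  ¥536,500 × 28% = ¥150,220

Regular income tax:
  ¥78,000 × 15% = ¥11,700
  ¥115,000 × 23% = ¥26,450
  ¥31,000 × 34% = ¥10,540
  ¥114,000 × 39% = ¥44,460
  → ¥93,150
  Less low-income housing credit ¥38,000 → ¥55,150

¥150,220 > ¥55,150, so the minimum tax is the binding amount.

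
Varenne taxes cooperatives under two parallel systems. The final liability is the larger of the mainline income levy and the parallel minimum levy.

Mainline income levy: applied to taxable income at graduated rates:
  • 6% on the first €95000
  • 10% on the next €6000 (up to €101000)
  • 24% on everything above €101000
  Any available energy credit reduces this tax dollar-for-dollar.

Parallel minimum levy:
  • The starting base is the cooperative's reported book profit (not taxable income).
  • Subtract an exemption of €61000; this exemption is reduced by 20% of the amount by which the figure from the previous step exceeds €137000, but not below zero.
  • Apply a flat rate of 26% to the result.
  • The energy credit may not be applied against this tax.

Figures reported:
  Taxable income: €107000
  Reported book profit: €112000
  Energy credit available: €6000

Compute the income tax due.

€13260

Parallel minimum levy:
  Base (reported book profit): €112000
  Exemption: €112000 ≤ €137000, so full €61000 applies
  Base: €112000 − €61000 = €51000
  €51000 × 26% = €13260

Mainline income levy:
  €95000 × 6% = €5700
  €6000 × 10% = €600
  €6000 × 24% = €1440
  → €7740
  Less energy credit €6000 → €1740

€13260 > €1740, so the parallel minimum levy is the binding amount.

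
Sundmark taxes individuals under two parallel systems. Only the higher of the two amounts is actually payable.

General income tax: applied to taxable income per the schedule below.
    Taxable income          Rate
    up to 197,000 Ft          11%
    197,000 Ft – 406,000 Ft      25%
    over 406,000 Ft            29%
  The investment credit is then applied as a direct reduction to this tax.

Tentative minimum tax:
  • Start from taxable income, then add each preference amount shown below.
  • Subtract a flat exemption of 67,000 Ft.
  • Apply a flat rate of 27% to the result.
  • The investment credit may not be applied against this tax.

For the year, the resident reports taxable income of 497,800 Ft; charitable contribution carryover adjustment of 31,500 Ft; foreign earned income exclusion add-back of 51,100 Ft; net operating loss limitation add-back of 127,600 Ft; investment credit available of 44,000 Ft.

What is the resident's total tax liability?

Tentative minimum tax:
  Adjusted income: 497,800 Ft + 31,500 Ft + 51,100 Ft + 127,600 Ft = 708,000 Ft
  Less exemption 67,000 Ft → base 641,000 Ft
  641,000 Ft × 27% = 173,070 Ft

General income tax:
  197,000 Ft × 11% = 21,670 Ft
  209,000 Ft × 25% = 52,250 Ft
  91,800 Ft × 29% = 26,622 Ft
  → 100,542 Ft
  Less investment credit 44,000 Ft → 56,542 Ft

173,070 Ft > 56,542 Ft, so the tentative minimum tax is the binding amount.

173,070 Ft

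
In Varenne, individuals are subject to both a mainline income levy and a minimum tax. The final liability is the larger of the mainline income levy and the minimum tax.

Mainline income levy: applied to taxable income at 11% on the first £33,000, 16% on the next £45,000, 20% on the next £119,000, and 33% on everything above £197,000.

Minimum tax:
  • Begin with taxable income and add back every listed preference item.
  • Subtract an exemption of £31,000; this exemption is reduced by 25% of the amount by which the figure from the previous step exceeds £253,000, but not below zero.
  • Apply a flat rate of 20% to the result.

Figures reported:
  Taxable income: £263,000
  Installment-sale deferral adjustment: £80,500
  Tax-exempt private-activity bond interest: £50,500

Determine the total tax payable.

Minimum tax:
  Adjusted income: £263,000 + £80,500 + £50,500 = £394,000
  Exemption: 25% × (£394,000 − £253,000) = £35,250 ≥ £31,000, so the exemption is fully phased out
  Base: £394,000 − £0 = £394,000
  £394,000 × 20% = £78,800

Mainline income levy:
  £33,000 × 11% = £3,630
  £45,000 × 16% = £7,200
  £119,000 × 20% = £23,800
  £66,000 × 33% = £21,780
  → £56,410

£78,800 > £56,410, so the minimum tax is the binding amount.

£78,800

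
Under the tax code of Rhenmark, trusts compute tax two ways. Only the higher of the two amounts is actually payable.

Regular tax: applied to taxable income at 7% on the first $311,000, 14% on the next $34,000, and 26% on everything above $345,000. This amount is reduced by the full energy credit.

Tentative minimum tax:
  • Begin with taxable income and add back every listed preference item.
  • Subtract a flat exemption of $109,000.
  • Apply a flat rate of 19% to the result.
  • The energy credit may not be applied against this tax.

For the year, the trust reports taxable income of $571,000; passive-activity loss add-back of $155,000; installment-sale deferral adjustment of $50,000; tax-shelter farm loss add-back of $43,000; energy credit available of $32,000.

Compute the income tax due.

$134,900

Tentative minimum tax:
  Adjusted income: $571,000 + $155,000 + $50,000 + $43,000 = $819,000
  Less exemption $109,000 → base $710,000
  $710,000 × 19% = $134,900

Regular tax:
  $311,000 × 7% = $21,770
  $34,000 × 14% = $4,760
  $226,000 × 26% = $58,760
  → $85,290
  Less energy credit $32,000 → $53,290

$134,900 > $53,290, so the tentative minimum tax is the binding amount.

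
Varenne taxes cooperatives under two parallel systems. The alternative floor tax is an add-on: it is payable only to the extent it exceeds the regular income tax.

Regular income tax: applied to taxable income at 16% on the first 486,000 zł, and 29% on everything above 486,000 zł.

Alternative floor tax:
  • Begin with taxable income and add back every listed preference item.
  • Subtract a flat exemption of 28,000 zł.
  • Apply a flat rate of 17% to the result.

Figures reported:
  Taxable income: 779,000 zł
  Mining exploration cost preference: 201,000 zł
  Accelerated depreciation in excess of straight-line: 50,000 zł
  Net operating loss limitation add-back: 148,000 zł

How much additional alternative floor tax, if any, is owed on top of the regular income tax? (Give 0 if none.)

32,770 zł

Regular income tax:
  486,000 zł × 16% = 77,760 zł
  293,000 zł × 29% = 84,970 zł
  → 162,730 zł

Alternative floor tax:
  Adjusted income: 779,000 zł + 201,000 zł + 50,000 zł + 148,000 zł = 1,178,000 zł
  Less exemption 28,000 zł → base 1,150,000 zł
  1,150,000 zł × 17% = 195,500 zł

Excess of alternative floor tax over regular income tax: 195,500 zł − 162,730 zł = 32,770 zł.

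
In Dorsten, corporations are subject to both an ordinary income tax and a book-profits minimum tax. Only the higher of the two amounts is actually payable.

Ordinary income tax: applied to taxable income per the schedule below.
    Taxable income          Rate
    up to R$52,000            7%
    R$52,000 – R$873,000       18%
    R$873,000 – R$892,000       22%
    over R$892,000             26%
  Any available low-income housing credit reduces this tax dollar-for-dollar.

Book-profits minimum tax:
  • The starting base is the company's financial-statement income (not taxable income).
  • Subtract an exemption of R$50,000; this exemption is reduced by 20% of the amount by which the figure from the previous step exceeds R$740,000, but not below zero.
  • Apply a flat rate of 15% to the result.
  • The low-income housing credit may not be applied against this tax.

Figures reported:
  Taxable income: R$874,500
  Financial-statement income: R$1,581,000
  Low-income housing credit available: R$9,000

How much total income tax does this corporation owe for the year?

R$237,150

Book-profits minimum tax:
  Base (financial-statement income): R$1,581,000
  Exemption: 20% × (R$1,581,000 − R$740,000) = R$168,200 ≥ R$50,000, so the exemption is fully phased out
  Base: R$1,581,000 − R$0 = R$1,581,000
  R$1,581,000 × 15% = R$237,150

Ordinary income tax:
  R$52,000 × 7% = R$3,640
  R$821,000 × 18% = R$147,780
  R$1,500 × 22% = R$330
  → R$151,750
  Less low-income housing credit R$9,000 → R$142,750

R$237,150 > R$142,750, so the book-profits minimum tax is the binding amount.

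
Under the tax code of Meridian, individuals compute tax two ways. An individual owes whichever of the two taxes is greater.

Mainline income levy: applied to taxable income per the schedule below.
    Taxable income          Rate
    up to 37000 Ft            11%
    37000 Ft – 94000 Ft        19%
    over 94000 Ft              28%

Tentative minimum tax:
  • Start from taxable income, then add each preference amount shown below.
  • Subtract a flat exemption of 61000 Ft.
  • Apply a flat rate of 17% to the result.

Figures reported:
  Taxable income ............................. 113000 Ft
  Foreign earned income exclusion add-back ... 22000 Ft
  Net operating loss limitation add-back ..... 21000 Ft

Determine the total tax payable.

Tentative minimum tax:
  Adjusted income: 113000 Ft + 22000 Ft + 21000 Ft = 156000 Ft
  Less exemption 61000 Ft → base 95000 Ft
  95000 Ft × 17% = 16150 Ft

Mainline income levy:
  37000 Ft × 11% = 4070 Ft
  57000 Ft × 19% = 10830 Ft
  19000 Ft × 28% = 5320 Ft
  → 20220 Ft

20220 Ft > 16150 Ft, so the mainline income levy governs.

20220 Ft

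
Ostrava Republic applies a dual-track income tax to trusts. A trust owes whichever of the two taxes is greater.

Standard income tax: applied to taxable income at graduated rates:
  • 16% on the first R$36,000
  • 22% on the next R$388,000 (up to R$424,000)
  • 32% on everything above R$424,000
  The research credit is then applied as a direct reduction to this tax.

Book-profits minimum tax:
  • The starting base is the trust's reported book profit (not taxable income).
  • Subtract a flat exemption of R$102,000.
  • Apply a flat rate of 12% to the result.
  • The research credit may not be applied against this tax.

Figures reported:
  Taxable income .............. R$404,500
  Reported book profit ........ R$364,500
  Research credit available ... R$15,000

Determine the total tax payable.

R$71,830

Book-profits minimum tax:
  Base (reported book profit): R$364,500
  Less exemption R$102,000 → base R$262,500
  R$262,500 × 12% = R$31,500

Standard income tax:
  R$36,000 × 16% = R$5,760
  R$368,500 × 22% = R$81,070
  → R$86,830
  Less research credit R$15,000 → R$71,830

R$71,830 > R$31,500, so the standard income tax governs.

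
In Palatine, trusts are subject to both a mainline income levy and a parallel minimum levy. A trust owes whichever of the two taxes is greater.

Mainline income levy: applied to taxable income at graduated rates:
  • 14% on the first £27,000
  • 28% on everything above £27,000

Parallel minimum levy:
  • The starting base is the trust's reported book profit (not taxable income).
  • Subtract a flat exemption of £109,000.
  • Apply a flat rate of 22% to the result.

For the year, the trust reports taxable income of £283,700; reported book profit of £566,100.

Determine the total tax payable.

Parallel minimum levy:
  Base (reported book profit): £566,100
  Less exemption £109,000 → base £457,100
  £457,100 × 22% = £100,562

Mainline income levy:
  £27,000 × 14% = £3,780
  £256,700 × 28% = £71,876
  → £75,656

£100,562 > £75,656, so the parallel minimum levy is the binding amount.

£100,562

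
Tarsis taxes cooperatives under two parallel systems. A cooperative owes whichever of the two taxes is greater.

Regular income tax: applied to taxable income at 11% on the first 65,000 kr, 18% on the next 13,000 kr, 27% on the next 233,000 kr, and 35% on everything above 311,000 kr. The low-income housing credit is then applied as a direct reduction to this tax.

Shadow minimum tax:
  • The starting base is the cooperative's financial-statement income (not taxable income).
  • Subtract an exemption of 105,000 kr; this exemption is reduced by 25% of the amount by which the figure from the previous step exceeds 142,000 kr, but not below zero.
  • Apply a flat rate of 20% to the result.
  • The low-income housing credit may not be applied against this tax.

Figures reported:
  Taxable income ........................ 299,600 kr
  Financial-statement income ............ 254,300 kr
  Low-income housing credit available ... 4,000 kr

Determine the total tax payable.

65,322 kr

Shadow minimum tax:
  Base (financial-statement income): 254,300 kr
  Exemption: 105,000 kr − 25% × (254,300 kr − 142,000 kr) = 105,000 kr − 28,075 kr = 76,925 kr
  Base: 254,300 kr − 76,925 kr = 177,375 kr
  177,375 kr × 20% = 35,475 kr

Regular income tax:
  65,000 kr × 11% = 7,150 kr
  13,000 kr × 18% = 2,340 kr
  221,600 kr × 27% = 59,832 kr
  → 69,322 kr
  Less low-income housing credit 4,000 kr → 65,322 kr

65,322 kr > 35,475 kr, so the regular income tax governs.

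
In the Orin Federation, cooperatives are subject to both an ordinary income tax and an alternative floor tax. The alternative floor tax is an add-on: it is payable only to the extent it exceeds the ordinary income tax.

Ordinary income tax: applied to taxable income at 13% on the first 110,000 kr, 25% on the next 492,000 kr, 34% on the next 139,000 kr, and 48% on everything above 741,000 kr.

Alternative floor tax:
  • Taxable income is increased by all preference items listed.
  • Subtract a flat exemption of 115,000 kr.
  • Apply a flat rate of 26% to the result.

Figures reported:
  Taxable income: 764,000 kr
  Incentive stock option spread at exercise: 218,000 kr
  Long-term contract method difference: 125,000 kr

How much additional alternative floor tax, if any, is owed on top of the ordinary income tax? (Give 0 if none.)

Ordinary income tax:
  110,000 kr × 13% = 14,300 kr
  492,000 kr × 25% = 123,000 kr
  139,000 kr × 34% = 47,260 kr
  23,000 kr × 48% = 11,040 kr
  → 195,600 kr

Alternative floor tax:
  Adjusted income: 764,000 kr + 218,000 kr + 125,000 kr = 1,107,000 kr
  Less exemption 115,000 kr → base 992,000 kr
  992,000 kr × 26% = 257,920 kr

Excess of alternative floor tax over ordinary income tax: 257,920 kr − 195,600 kr = 62,320 kr.

62,320 kr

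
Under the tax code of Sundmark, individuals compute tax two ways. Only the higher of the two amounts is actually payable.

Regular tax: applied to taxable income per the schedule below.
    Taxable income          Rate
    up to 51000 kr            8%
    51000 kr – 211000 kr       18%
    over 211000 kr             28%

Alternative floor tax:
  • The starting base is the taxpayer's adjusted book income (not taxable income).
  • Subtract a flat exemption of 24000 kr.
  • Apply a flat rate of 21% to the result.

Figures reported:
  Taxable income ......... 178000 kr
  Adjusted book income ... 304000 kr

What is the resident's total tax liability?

58800 kr

Regular tax:
  51000 kr × 8% = 4080 kr
  127000 kr × 18% = 22860 kr
  → 26940 kr

Alternative floor tax:
  Base (adjusted book income): 304000 kr
  Less exemption 24000 kr → base 280000 kr
  280000 kr × 21% = 58800 kr

58800 kr > 26940 kr, so the alternative floor tax is the binding amount.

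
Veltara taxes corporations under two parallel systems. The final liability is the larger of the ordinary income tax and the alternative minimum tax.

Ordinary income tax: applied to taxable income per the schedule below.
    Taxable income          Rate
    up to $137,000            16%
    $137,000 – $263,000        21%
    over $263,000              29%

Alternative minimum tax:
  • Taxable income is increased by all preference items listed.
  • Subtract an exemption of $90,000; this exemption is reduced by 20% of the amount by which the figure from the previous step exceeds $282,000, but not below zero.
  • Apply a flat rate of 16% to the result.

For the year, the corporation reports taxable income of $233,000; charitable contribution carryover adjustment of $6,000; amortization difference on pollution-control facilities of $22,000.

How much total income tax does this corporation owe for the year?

Ordinary income tax:
  $137,000 × 16% = $21,920
  $96,000 × 21% = $20,160
  → $42,080

Alternative minimum tax:
  Adjusted income: $233,000 + $6,000 + $22,000 = $261,000
  Exemption: $261,000 ≤ $282,000, so full $90,000 applies
  Base: $261,000 − $90,000 = $171,000
  $171,000 × 16% = $27,360

$42,080 > $27,360, so the ordinary income tax governs.

$42,080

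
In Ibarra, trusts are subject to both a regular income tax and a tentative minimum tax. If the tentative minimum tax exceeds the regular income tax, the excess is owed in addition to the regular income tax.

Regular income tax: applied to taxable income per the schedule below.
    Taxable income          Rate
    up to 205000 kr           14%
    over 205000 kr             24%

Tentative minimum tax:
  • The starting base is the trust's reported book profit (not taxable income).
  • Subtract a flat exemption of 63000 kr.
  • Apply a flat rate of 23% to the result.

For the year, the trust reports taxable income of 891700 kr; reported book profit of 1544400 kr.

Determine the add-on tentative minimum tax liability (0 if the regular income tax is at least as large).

147214 kr

Tentative minimum tax:
  Base (reported book profit): 1544400 kr
  Less exemption 63000 kr → base 1481400 kr
  1481400 kr × 23% = 340722 kr

Regular income tax:
  205000 kr × 14% = 28700 kr
  686700 kr × 24% = 164808 kr
  → 193508 kr

Excess of tentative minimum tax over regular income tax: 340722 kr − 193508 kr = 147214 kr.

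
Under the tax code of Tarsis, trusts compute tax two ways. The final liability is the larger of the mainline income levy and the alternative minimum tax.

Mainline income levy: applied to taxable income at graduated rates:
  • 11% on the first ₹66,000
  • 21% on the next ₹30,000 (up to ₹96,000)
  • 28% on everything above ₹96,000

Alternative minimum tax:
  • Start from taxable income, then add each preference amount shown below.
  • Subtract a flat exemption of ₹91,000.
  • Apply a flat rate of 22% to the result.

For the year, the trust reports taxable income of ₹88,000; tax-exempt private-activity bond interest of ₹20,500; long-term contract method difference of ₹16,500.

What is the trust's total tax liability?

Mainline income levy:
  ₹66,000 × 11% = ₹7,260
  ₹22,000 × 21% = ₹4,620
  → ₹11,880

Alternative minimum tax:
  Adjusted income: ₹88,000 + ₹20,500 + ₹16,500 = ₹125,000
  Less exemption ₹91,000 → base ₹34,000
  ₹34,000 × 22% = ₹7,480

₹11,880 > ₹7,480, so the mainline income levy governs.

₹11,880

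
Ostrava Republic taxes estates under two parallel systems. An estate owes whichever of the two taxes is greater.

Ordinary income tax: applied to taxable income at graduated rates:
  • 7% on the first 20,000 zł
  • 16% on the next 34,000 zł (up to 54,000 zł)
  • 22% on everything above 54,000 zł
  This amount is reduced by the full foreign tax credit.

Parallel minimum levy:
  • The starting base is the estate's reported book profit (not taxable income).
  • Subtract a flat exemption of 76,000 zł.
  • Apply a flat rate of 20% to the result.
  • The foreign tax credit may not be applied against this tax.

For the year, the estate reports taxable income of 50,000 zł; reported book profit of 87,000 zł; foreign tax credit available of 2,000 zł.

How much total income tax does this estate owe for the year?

4,200 zł

Ordinary income tax:
  20,000 zł × 7% = 1,400 zł
  30,000 zł × 16% = 4,800 zł
  → 6,200 zł
  Less foreign tax credit 2,000 zł → 4,200 zł

Parallel minimum levy:
  Base (reported book profit): 87,000 zł
  Less exemption 76,000 zł → base 11,000 zł
  11,000 zł × 20% = 2,200 zł

4,200 zł > 2,200 zł, so the ordinary income tax governs.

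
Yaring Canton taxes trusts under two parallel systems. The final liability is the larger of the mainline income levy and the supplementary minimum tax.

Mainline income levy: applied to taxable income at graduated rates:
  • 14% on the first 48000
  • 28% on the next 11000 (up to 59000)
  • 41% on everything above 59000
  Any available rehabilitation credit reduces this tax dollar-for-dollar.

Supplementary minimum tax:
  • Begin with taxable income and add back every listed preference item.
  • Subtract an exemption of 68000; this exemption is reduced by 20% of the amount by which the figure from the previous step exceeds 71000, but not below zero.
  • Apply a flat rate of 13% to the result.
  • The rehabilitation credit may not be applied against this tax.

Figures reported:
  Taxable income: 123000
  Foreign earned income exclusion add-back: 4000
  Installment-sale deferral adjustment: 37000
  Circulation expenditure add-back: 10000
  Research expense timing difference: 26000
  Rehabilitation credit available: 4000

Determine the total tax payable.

32040

Supplementary minimum tax:
  Adjusted income: 123000 + 4000 + 37000 + 10000 + 26000 = 200000
  Exemption: 68000 − 20% × (200000 − 71000) = 68000 − 25800 = 42200
  Base: 200000 − 42200 = 157800
  157800 × 13% = 20514

Mainline income levy:
  48000 × 14% = 6720
  11000 × 28% = 3080
  64000 × 41% = 26240
  → 36040
  Less rehabilitation credit 4000 → 32040

32040 > 20514, so the mainline income levy governs.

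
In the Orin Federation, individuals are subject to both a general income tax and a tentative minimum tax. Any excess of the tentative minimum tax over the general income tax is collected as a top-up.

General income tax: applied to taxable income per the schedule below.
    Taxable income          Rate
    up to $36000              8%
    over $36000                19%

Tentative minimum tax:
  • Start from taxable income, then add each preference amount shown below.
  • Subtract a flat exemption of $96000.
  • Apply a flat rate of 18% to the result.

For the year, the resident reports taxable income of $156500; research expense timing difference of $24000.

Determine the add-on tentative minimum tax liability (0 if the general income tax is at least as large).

Tentative minimum tax:
  Adjusted income: $156500 + $24000 = $180500
  Less exemption $96000 → base $84500
  $84500 × 18% = $15210

General income tax:
  $36000 × 8% = $2880
  $120500 × 19% = $22895
  → $25775

$15210 ≤ $25775, so no add-on is due.

$0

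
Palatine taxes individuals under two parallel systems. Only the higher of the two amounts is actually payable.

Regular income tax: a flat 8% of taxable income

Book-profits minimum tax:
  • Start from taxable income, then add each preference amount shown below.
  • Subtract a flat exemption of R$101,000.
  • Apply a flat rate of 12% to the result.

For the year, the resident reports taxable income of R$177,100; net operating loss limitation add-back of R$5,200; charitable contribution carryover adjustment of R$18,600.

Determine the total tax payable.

R$14,168

Regular income tax:
  R$177,100 × 8% = R$14,168

Book-profits minimum tax:
  Adjusted income: R$177,100 + R$5,200 + R$18,600 = R$200,900
  Less exemption R$101,000 → base R$99,900
  R$99,900 × 12% = R$11,988

R$14,168 > R$11,988, so the regular income tax governs.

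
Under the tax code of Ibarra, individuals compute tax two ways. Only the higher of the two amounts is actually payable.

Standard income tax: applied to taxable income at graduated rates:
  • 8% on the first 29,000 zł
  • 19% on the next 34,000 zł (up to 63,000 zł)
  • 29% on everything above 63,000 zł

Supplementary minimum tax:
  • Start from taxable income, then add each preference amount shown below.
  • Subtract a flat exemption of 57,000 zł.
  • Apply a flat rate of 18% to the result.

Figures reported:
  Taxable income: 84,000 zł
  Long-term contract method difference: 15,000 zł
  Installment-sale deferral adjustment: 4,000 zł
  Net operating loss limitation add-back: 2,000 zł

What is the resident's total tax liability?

Supplementary minimum tax:
  Adjusted income: 84,000 zł + 15,000 zł + 4,000 zł + 2,000 zł = 105,000 zł
  Less exemption 57,000 zł → base 48,000 zł
  48,000 zł × 18% = 8,640 zł

Standard income tax:
  29,000 zł × 8% = 2,320 zł
  34,000 zł × 19% = 6,460 zł
  21,000 zł × 29% = 6,090 zł
  → 14,870 zł

14,870 zł > 8,640 zł, so the standard income tax governs.

14,870 zł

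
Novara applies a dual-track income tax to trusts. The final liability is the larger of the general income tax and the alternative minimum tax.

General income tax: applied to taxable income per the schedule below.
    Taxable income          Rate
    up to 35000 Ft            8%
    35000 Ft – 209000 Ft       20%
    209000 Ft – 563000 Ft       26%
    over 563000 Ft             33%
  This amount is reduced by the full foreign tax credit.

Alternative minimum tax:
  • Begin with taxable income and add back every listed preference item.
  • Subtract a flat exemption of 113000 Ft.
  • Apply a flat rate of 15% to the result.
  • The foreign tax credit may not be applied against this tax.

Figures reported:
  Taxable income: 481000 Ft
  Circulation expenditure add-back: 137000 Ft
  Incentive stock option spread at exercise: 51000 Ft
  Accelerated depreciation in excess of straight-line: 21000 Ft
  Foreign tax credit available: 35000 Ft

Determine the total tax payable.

86550 Ft

Alternative minimum tax:
  Adjusted income: 481000 Ft + 137000 Ft + 51000 Ft + 21000 Ft = 690000 Ft
  Less exemption 113000 Ft → base 577000 Ft
  577000 Ft × 15% = 86550 Ft

General income tax:
  35000 Ft × 8% = 2800 Ft
  174000 Ft × 20% = 34800 Ft
  272000 Ft × 26% = 70720 Ft
  → 108320 Ft
  Less foreign tax credit 35000 Ft → 73320 Ft

86550 Ft > 73320 Ft, so the alternative minimum tax is the binding amount.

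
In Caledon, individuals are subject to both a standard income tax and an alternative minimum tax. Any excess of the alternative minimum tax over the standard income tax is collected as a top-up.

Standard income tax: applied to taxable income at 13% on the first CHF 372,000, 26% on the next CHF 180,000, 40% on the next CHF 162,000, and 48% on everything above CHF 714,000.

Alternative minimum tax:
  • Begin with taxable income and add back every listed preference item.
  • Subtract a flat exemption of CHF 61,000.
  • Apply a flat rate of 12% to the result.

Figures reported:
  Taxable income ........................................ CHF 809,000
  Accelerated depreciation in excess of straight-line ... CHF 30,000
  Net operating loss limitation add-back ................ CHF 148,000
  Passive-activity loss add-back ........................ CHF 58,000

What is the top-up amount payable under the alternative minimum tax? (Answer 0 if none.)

Alternative minimum tax:
  Adjusted income: CHF 809,000 + CHF 30,000 + CHF 148,000 + CHF 58,000 = CHF 1,045,000
  Less exemption CHF 61,000 → base CHF 984,000
  CHF 984,000 × 12% = CHF 118,080

Standard income tax:
  CHF 372,000 × 13% = CHF 48,360
  CHF 180,000 × 26% = CHF 46,800
  CHF 162,000 × 40% = CHF 64,800
  CHF 95,000 × 48% = CHF 45,600
  → CHF 205,560

CHF 118,080 ≤ CHF 205,560, so no add-on is due.

CHF 0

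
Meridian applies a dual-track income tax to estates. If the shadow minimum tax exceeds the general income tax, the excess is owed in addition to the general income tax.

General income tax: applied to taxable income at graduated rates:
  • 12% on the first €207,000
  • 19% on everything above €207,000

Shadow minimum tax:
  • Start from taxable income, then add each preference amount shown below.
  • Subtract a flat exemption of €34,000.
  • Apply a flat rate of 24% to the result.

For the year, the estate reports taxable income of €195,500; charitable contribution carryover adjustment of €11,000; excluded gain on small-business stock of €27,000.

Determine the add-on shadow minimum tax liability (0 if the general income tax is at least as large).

General income tax:
  €195,500 × 12% = €23,460

Shadow minimum tax:
  Adjusted income: €195,500 + €11,000 + €27,000 = €233,500
  Less exemption €34,000 → base €199,500
  €199,500 × 24% = €47,880

Excess of shadow minimum tax over general income tax: €47,880 − €23,460 = €24,420.

€24,420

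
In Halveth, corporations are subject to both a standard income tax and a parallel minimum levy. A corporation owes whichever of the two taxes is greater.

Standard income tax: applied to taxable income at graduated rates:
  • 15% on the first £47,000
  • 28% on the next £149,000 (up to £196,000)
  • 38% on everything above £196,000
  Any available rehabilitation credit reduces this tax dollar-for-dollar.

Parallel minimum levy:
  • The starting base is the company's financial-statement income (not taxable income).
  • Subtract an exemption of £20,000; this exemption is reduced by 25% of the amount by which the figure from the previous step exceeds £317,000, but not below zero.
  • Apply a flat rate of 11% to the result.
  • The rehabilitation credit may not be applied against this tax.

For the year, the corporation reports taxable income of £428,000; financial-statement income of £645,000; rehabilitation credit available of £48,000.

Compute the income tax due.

Standard income tax:
  £47,000 × 15% = £7,050
  £149,000 × 28% = £41,720
  £232,000 × 38% = £88,160
  → £136,930
  Less rehabilitation credit £48,000 → £88,930

Parallel minimum levy:
  Base (financial-statement income): £645,000
  Exemption: 25% × (£645,000 − £317,000) = £82,000 ≥ £20,000, so the exemption is fully phased out
  Base: £645,000 − £0 = £645,000
  £645,000 × 11% = £70,950

£88,930 > £70,950, so the standard income tax governs.

£88,930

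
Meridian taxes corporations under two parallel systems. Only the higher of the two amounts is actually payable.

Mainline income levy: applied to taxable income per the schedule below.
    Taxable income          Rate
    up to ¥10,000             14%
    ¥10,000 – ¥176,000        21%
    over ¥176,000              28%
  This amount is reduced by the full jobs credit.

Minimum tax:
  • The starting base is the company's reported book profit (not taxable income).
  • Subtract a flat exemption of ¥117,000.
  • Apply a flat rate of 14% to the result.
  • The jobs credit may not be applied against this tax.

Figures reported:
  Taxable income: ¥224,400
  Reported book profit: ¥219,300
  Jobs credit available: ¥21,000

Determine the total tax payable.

Mainline income levy:
  ¥10,000 × 14% = ¥1,400
  ¥166,000 × 21% = ¥34,860
  ¥48,400 × 28% = ¥13,552
  → ¥49,812
  Less jobs credit ¥21,000 → ¥28,812

Minimum tax:
  Base (reported book profit): ¥219,300
  Less exemption ¥117,000 → base ¥102,300
  ¥102,300 × 14% = ¥14,322

¥28,812 > ¥14,322, so the mainline income levy governs.

¥28,812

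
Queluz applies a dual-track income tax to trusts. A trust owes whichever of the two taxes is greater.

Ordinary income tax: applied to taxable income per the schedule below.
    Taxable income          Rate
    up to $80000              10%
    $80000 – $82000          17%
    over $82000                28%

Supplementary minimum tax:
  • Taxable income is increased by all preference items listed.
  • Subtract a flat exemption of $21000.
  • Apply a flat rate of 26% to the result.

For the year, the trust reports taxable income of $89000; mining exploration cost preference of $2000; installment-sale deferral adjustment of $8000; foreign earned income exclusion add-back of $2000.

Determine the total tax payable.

$20800

Supplementary minimum tax:
  Adjusted income: $89000 + $2000 + $8000 + $2000 = $101000
  Less exemption $21000 → base $80000
  $80000 × 26% = $20800

Ordinary income tax:
  $80000 × 10% = $8000
  $2000 × 17% = $340
  $7000 × 28% = $1960
  → $10300

$20800 > $10300, so the supplementary minimum tax is the binding amount.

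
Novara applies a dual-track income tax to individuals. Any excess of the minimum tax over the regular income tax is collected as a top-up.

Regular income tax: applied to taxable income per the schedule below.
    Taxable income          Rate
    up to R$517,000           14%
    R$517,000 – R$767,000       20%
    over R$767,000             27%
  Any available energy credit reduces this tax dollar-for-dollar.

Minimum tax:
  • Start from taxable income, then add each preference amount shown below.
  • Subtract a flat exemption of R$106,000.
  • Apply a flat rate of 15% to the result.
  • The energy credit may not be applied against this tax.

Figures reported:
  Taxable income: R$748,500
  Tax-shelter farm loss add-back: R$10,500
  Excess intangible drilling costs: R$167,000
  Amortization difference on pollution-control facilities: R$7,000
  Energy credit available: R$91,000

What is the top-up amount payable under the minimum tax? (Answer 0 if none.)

R$96,370

Minimum tax:
  Adjusted income: R$748,500 + R$10,500 + R$167,000 + R$7,000 = R$933,000
  Less exemption R$106,000 → base R$827,000
  R$827,000 × 15% = R$124,050

Regular income tax:
  R$517,000 × 14% = R$72,380
  R$231,500 × 20% = R$46,300
  → R$118,680
  Less energy credit R$91,000 → R$27,680

Excess of minimum tax over regular income tax: R$124,050 − R$27,680 = R$96,370.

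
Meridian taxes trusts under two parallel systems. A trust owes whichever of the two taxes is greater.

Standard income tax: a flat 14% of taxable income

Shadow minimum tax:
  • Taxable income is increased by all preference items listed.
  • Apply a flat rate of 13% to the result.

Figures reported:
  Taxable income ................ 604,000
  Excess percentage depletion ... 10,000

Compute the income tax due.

Standard income tax:
  604,000 × 14% = 84,560

Shadow minimum tax:
  Adjusted income: 604,000 + 10,000 = 614,000
  614,000 × 13% = 79,820

84,560 > 79,820, so the standard income tax governs.

84,560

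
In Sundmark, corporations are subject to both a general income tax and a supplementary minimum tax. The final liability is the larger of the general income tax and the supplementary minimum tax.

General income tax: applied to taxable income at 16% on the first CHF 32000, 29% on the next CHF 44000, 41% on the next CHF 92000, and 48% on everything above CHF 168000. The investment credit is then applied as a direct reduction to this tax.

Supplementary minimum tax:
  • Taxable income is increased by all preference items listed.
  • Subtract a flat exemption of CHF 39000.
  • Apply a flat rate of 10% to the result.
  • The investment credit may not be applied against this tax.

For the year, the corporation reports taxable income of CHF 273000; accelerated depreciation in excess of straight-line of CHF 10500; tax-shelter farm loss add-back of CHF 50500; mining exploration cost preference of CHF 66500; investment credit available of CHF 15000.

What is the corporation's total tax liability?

CHF 91000

General income tax:
  CHF 32000 × 16% = CHF 5120
  CHF 44000 × 29% = CHF 12760
  CHF 92000 × 41% = CHF 37720
  CHF 105000 × 48% = CHF 50400
  → CHF 106000
  Less investment credit CHF 15000 → CHF 91000

Supplementary minimum tax:
  Adjusted income: CHF 273000 + CHF 10500 + CHF 50500 + CHF 66500 = CHF 400500
  Less exemption CHF 39000 → base CHF 361500
  CHF 361500 × 10% = CHF 36150

CHF 91000 > CHF 36150, so the general income tax governs.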